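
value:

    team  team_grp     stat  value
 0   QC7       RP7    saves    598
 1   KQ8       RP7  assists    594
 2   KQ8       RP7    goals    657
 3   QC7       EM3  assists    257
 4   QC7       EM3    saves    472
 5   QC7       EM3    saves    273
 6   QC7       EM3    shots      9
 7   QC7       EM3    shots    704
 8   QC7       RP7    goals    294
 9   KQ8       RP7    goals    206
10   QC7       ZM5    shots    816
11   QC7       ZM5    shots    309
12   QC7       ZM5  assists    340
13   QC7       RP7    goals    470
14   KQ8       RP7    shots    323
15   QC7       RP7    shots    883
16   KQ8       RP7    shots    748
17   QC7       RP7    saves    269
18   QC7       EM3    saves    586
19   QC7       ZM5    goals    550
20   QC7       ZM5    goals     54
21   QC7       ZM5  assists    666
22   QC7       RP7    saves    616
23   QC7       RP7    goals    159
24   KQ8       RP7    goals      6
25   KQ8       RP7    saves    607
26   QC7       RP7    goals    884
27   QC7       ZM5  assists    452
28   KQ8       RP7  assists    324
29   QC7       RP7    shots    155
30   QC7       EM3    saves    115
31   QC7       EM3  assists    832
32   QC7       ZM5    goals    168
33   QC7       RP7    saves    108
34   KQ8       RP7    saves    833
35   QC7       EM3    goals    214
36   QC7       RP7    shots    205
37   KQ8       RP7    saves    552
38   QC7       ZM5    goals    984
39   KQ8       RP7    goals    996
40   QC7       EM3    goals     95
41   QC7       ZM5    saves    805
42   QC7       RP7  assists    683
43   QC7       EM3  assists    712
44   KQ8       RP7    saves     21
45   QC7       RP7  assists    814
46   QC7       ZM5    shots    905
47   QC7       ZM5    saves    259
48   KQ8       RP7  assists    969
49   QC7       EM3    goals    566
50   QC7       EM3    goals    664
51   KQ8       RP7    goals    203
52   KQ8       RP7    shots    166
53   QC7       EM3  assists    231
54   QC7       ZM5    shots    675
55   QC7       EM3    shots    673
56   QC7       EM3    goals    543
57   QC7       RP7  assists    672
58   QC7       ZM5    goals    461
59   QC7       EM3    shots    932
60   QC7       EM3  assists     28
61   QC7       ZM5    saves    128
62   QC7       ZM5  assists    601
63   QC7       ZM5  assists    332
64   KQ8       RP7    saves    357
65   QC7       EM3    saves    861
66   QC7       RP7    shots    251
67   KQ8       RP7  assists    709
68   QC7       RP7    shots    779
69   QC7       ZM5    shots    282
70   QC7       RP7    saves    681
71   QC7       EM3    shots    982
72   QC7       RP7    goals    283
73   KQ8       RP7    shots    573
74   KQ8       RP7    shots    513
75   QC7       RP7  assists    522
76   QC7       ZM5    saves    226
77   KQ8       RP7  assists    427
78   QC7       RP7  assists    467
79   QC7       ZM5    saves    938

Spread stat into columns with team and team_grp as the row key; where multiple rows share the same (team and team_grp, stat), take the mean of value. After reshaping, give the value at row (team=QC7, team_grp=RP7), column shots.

Rows with team=QC7, team_grp=RP7 and stat=shots: value values are 883, 155, 205, 251, 779.
(883 + 155 + 205 + 251 + 779) / 5 = 454.60.

454.60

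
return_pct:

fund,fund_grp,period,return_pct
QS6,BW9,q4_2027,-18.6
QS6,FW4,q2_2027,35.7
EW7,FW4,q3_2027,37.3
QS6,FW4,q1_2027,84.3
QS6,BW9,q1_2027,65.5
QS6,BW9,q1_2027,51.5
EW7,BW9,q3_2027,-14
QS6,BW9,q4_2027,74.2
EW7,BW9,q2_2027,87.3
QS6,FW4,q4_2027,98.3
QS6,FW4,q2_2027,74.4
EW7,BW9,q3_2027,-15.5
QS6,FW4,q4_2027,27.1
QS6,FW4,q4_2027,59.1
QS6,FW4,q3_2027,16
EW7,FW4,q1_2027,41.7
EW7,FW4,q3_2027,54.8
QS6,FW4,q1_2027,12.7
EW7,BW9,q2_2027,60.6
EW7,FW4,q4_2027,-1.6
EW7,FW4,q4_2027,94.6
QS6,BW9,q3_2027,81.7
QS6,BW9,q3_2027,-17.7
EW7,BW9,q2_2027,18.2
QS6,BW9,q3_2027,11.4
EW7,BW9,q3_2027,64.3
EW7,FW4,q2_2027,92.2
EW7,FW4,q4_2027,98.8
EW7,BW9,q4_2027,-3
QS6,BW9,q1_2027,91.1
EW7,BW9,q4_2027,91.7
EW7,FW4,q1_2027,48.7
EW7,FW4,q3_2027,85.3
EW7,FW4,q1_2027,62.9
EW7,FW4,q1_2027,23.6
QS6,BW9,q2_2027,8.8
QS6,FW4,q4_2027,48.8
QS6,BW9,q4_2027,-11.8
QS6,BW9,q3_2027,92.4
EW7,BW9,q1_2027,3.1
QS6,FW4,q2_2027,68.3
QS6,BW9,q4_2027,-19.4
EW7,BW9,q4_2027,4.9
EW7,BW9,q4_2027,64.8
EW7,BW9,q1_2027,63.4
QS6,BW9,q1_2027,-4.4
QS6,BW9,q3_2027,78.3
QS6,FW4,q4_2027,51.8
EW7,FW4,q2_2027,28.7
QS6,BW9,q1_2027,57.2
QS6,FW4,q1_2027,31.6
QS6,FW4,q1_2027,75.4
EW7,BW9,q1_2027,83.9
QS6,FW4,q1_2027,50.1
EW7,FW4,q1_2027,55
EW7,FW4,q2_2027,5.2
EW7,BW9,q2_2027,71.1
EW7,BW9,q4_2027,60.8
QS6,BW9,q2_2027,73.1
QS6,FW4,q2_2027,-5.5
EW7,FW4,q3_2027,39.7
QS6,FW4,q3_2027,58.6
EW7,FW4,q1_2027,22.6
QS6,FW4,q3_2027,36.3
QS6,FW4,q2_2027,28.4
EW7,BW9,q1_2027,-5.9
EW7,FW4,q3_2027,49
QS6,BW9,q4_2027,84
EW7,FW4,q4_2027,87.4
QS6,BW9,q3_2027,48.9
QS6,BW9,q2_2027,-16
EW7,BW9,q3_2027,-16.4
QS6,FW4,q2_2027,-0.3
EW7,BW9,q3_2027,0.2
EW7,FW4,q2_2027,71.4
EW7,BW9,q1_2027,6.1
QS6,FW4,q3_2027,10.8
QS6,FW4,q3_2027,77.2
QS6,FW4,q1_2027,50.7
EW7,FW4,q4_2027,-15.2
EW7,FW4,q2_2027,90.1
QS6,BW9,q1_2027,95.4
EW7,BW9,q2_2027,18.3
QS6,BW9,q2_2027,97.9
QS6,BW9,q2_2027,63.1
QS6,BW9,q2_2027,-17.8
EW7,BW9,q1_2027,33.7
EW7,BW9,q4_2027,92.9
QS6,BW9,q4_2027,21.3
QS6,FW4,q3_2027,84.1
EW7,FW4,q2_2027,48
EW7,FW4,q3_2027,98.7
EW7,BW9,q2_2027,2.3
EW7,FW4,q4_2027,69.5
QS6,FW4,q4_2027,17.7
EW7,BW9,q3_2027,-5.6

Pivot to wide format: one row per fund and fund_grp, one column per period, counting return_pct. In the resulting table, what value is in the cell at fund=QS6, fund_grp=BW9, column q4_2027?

6

Rows with fund=QS6, fund_grp=BW9 and period=q4_2027: return_pct values are -18.6, 74.2, -11.8, -19.4, 84, 21.3.
6 rows match — count = 6.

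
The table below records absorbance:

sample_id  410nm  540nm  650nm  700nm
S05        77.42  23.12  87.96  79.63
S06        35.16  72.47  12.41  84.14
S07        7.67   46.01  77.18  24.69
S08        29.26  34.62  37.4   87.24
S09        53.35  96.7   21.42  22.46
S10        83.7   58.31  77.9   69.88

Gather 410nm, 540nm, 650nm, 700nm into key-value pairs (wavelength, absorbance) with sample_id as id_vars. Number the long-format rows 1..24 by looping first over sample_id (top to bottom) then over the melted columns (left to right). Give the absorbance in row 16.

87.24

24 rows total (6 × 4). Row 16: index ⌊(16-1)/4⌋ = 3 into sample_id → S08; (16-1) mod 4 = 3 into the melted columns → 700nm.
So row 16 is (S08, 700nm, 87.24); absorbance = 87.24.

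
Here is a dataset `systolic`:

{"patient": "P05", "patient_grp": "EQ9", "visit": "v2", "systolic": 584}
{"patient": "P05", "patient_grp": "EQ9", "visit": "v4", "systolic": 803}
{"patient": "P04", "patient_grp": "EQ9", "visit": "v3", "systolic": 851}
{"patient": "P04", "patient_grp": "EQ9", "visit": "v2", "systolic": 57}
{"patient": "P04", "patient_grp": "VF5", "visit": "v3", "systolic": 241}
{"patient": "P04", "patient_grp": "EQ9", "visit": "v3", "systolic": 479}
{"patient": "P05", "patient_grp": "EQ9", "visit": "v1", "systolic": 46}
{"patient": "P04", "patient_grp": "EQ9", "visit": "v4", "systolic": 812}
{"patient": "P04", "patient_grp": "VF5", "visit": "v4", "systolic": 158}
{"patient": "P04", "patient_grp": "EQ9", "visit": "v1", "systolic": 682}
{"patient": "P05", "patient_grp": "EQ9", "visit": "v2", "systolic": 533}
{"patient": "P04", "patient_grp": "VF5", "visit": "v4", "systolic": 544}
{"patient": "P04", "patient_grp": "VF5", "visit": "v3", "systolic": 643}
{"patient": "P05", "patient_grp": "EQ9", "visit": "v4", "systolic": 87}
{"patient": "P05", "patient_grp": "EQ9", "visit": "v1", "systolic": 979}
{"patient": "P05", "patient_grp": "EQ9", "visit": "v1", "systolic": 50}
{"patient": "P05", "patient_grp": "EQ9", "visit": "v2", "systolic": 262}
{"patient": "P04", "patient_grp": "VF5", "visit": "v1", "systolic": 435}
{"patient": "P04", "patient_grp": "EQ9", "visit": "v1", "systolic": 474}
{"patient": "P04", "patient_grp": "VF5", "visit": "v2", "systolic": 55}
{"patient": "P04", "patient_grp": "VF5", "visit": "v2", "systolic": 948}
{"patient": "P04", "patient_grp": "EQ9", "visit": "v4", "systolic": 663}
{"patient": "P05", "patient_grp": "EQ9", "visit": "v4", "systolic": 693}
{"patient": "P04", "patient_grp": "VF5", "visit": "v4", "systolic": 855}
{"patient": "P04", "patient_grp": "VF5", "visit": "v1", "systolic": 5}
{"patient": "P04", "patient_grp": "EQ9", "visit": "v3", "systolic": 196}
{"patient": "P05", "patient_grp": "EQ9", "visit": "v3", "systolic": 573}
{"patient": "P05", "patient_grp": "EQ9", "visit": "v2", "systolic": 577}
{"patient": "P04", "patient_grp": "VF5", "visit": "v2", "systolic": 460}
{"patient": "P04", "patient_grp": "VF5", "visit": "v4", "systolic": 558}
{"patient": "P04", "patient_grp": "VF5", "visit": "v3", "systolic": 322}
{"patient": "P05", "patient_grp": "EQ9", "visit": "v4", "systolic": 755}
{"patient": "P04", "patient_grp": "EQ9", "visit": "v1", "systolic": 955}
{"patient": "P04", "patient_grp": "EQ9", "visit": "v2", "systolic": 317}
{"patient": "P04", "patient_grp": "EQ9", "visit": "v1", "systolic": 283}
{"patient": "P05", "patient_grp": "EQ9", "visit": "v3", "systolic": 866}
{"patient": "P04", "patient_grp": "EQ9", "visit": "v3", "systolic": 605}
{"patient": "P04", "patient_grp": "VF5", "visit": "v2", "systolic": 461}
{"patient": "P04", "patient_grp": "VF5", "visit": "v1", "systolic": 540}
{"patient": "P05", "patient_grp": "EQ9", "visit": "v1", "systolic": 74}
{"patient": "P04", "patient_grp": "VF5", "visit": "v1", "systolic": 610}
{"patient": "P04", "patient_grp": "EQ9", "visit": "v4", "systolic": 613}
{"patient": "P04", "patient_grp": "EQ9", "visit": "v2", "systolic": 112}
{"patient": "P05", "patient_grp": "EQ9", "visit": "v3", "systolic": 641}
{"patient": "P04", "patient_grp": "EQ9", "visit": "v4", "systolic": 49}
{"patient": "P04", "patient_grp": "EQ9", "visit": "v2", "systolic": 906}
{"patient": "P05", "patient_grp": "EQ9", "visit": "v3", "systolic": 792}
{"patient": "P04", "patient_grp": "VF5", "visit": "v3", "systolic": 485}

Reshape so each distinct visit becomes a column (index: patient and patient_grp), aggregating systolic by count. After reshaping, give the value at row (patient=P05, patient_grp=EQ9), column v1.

Rows with patient=P05, patient_grp=EQ9 and visit=v1: systolic values are 46, 979, 50, 74.
4 rows match — count = 4.

4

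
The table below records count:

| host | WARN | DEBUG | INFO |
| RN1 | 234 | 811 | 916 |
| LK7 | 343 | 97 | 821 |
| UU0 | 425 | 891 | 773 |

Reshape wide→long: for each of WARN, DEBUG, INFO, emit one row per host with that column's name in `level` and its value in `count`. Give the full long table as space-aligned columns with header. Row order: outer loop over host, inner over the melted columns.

host  level  count
RN1   WARN   234  
RN1   DEBUG  811  
RN1   INFO   916  
LK7   WARN   343  
LK7   DEBUG  97   
LK7   INFO   821  
UU0   WARN   425  
UU0   DEBUG  891  
UU0   INFO   773  

Each (host, column) pair becomes one row: 3 × 3 = 9 rows.
For example, (RN1, WARN) → count=234.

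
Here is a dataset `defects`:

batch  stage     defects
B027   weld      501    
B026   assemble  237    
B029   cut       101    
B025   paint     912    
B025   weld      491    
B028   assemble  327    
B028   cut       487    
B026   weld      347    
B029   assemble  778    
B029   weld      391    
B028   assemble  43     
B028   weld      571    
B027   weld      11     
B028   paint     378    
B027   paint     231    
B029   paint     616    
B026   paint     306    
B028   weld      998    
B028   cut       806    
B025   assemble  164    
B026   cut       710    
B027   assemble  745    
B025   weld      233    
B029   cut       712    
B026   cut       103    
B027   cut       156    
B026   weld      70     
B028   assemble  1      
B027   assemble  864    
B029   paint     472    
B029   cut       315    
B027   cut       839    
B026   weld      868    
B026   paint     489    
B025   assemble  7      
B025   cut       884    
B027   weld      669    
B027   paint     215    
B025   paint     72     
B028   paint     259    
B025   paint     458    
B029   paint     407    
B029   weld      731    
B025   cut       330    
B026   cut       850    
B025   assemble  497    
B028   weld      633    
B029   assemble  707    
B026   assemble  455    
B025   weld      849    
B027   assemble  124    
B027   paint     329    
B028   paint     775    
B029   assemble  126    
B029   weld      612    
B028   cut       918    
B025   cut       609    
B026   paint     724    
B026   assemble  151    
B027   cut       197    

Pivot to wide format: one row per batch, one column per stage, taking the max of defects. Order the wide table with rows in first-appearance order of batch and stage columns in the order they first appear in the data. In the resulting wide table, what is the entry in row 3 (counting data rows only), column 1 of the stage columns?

With rows in first-appearance order of batch, row 3 is batch=B029. stage columns in first-appearance order: weld, assemble, cut, paint; column 1 is weld.
Long rows with batch=B029, stage=weld: max(391, 731, 612) = 731.

731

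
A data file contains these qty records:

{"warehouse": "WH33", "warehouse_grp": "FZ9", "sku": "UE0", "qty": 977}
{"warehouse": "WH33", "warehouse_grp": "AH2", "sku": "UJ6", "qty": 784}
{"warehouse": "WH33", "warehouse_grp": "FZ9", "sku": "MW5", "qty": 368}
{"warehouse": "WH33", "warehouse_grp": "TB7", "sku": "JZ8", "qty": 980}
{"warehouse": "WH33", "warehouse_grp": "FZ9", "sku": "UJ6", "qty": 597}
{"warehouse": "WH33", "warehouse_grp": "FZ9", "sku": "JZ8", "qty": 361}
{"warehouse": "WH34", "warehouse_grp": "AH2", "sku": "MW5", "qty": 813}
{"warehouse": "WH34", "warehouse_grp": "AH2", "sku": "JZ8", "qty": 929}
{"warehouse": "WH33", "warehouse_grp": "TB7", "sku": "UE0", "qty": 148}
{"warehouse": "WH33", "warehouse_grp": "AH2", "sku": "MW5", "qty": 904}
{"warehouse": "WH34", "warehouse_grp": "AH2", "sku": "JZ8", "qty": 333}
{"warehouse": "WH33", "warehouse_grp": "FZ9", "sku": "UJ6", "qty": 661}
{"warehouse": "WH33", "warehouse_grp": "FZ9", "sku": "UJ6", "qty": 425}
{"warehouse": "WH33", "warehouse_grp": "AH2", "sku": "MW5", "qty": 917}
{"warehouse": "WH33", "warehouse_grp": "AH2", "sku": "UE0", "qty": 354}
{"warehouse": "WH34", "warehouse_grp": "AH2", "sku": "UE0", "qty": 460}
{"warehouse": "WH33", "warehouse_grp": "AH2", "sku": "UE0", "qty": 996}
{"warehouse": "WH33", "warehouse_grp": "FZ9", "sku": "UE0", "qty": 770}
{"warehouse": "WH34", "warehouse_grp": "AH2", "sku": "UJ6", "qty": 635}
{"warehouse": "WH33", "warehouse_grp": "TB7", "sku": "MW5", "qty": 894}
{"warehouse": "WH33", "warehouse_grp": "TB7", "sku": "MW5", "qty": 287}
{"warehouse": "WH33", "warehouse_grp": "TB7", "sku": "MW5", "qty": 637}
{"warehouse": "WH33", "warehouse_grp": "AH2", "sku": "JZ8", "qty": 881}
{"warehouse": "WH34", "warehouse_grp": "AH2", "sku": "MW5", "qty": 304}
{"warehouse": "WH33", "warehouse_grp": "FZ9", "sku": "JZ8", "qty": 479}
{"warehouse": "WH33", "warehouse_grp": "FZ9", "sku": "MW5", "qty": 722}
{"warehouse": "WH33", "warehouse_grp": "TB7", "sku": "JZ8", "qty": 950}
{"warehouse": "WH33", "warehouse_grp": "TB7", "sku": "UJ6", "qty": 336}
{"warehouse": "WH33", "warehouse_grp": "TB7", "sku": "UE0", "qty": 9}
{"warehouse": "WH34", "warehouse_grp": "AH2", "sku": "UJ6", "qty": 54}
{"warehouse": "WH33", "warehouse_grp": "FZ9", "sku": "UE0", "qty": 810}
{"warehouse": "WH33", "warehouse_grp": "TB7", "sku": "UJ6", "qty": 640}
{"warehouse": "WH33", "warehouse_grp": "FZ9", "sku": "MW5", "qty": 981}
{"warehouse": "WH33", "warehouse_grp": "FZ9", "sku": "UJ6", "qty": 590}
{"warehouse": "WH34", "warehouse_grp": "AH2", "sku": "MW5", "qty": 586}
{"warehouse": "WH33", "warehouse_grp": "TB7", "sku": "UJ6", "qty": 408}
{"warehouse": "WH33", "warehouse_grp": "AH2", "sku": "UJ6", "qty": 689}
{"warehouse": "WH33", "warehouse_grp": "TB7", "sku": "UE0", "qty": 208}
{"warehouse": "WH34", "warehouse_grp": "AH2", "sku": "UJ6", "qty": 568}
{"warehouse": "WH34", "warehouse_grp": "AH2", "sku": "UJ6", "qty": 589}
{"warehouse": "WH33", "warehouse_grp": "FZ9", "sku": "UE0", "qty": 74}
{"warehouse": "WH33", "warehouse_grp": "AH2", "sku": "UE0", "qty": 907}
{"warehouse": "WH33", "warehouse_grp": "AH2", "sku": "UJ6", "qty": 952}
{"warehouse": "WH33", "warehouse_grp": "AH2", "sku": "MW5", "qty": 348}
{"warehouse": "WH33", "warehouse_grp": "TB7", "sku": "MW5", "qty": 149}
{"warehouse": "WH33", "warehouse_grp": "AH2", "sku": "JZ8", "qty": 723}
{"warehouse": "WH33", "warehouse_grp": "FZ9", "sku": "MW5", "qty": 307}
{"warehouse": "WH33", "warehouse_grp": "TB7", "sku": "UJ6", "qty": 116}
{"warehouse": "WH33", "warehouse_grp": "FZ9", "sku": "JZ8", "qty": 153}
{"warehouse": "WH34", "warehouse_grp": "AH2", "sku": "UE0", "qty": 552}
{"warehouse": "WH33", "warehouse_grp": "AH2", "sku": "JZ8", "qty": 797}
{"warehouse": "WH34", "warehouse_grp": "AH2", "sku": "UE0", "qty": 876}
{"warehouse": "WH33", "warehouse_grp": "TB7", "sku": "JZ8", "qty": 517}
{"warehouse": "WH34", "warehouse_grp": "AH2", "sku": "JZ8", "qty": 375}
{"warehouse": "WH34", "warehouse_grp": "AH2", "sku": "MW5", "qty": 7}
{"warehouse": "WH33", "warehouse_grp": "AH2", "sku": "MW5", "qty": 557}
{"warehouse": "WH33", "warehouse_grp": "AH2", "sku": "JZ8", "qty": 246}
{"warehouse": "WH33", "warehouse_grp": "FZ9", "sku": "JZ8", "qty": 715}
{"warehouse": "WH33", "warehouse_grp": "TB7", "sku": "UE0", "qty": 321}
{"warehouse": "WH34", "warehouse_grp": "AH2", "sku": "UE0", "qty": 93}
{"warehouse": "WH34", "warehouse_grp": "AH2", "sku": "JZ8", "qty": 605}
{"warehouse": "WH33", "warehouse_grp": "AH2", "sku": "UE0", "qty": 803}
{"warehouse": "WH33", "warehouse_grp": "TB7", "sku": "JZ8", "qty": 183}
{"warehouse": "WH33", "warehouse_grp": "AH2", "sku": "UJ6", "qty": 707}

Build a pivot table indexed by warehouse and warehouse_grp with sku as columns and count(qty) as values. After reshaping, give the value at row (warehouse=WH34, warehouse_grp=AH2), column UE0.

4

Rows with warehouse=WH34, warehouse_grp=AH2 and sku=UE0: qty values are 460, 552, 876, 93.
4 rows match — count = 4.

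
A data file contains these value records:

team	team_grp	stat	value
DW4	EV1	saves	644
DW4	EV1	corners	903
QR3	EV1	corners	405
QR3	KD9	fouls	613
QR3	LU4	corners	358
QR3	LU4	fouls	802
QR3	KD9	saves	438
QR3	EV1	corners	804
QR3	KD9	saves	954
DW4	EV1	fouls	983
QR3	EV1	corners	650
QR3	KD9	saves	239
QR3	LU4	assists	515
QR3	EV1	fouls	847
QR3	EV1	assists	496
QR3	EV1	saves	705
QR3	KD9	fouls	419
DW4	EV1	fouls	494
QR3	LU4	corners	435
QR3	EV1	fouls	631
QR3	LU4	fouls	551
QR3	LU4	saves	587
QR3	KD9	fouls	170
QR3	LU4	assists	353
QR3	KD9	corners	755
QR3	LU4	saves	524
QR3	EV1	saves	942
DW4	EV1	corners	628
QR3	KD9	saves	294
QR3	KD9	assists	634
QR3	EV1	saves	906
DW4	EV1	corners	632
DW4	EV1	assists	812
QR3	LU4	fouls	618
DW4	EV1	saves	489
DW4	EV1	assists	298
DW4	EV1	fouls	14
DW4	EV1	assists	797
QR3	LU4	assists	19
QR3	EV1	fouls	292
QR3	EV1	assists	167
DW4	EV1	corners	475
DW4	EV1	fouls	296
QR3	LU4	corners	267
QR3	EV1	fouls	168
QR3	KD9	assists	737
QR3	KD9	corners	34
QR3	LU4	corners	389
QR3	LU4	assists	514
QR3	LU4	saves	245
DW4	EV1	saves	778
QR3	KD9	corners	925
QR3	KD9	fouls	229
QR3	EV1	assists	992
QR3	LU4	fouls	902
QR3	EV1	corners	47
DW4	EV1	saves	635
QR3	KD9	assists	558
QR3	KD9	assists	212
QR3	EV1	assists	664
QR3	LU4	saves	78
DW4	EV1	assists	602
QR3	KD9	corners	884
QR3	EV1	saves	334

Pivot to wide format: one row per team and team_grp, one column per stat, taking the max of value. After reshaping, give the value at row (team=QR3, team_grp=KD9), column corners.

Rows with team=QR3, team_grp=KD9 and stat=corners: value values are 755, 34, 925, 884.
max(755, 34, 925, 884) = 925.

925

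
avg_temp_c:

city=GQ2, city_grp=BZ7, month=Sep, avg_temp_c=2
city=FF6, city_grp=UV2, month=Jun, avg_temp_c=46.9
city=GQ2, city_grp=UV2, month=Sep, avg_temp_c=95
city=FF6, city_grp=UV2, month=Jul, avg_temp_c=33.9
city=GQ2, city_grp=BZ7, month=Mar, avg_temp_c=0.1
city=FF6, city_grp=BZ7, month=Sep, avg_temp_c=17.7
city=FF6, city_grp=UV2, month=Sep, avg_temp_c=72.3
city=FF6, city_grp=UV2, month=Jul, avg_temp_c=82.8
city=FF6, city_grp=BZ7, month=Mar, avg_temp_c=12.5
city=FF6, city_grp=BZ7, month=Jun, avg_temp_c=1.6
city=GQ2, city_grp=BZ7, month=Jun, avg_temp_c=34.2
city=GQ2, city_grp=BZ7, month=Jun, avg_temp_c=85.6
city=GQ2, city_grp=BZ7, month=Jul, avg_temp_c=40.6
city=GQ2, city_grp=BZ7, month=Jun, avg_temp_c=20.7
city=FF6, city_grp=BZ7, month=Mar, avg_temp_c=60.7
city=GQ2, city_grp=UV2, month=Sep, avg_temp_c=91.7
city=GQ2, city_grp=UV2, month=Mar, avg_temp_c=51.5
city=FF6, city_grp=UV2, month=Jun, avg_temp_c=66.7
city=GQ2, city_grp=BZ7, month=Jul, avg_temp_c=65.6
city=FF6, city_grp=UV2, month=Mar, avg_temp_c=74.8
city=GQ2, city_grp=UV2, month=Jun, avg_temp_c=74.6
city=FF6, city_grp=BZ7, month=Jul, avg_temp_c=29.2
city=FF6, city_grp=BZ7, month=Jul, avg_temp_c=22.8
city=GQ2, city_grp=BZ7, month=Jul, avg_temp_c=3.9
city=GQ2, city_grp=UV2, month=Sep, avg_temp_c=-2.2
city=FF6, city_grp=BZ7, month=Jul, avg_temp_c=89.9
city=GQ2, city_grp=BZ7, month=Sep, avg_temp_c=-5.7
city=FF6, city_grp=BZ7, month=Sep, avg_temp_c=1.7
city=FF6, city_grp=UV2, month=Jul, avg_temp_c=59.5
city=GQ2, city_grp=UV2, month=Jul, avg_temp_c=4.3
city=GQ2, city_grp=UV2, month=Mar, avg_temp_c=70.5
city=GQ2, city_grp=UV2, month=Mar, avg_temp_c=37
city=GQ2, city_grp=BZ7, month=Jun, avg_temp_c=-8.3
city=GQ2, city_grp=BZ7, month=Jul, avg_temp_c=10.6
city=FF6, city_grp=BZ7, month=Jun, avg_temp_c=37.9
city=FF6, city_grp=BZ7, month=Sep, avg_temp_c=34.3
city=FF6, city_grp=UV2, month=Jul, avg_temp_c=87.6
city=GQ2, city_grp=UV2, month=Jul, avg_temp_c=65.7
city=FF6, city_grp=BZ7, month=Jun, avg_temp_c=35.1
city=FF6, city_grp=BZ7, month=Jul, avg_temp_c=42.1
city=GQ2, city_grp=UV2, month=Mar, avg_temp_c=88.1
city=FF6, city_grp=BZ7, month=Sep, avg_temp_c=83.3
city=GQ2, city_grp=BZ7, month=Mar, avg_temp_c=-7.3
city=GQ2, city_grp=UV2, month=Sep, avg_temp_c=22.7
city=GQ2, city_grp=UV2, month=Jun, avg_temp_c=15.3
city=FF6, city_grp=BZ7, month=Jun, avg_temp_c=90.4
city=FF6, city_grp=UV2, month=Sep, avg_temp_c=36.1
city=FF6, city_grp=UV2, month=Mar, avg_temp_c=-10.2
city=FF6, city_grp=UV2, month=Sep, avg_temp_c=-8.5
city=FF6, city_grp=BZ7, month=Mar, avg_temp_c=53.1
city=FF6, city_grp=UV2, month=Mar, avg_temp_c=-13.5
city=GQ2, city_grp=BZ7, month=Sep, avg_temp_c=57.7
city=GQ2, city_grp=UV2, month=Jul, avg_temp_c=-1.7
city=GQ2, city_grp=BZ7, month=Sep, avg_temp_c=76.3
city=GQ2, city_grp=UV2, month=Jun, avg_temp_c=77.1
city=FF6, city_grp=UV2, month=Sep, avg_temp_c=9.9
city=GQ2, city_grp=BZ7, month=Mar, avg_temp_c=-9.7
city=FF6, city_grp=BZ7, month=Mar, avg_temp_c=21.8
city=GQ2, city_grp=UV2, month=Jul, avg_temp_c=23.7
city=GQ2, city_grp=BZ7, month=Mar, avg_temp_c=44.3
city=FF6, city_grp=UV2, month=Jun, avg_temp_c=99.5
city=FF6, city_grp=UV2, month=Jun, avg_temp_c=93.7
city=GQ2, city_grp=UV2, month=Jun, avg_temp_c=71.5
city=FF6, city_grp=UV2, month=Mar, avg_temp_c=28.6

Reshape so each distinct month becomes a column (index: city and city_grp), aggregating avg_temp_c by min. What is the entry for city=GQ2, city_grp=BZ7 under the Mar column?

Rows with city=GQ2, city_grp=BZ7 and month=Mar: avg_temp_c values are 0.1, -7.3, -9.7, 44.3.
min(0.1, -7.3, -9.7, 44.3) = -9.7.

-9.7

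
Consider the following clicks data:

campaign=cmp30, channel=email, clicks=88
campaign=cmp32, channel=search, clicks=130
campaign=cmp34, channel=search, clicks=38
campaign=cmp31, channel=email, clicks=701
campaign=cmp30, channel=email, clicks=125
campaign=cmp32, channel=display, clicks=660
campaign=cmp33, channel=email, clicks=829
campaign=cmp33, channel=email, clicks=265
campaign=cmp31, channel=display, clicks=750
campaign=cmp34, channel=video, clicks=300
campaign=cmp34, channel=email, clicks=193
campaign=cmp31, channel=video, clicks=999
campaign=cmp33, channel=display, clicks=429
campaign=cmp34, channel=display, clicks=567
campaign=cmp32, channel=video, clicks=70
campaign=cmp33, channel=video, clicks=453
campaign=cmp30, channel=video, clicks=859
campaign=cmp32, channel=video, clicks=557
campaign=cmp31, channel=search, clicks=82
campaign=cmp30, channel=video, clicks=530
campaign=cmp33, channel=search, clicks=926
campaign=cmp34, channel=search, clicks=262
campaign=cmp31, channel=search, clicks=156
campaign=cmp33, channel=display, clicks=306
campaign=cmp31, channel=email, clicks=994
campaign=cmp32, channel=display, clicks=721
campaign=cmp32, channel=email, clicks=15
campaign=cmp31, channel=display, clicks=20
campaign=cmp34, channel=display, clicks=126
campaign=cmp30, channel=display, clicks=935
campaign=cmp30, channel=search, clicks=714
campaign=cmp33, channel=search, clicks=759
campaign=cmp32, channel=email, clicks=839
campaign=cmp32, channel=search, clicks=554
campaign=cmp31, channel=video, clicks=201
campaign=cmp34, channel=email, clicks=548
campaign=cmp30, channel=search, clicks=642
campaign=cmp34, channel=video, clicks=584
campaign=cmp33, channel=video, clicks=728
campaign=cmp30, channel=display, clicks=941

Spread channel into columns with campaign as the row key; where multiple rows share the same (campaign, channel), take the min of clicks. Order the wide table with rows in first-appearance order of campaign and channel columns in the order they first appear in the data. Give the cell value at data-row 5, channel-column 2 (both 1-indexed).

759

With rows in first-appearance order of campaign, row 5 is campaign=cmp33. channel columns in first-appearance order: email, search, display, video; column 2 is search.
Long rows with campaign=cmp33, channel=search: min(926, 759) = 759.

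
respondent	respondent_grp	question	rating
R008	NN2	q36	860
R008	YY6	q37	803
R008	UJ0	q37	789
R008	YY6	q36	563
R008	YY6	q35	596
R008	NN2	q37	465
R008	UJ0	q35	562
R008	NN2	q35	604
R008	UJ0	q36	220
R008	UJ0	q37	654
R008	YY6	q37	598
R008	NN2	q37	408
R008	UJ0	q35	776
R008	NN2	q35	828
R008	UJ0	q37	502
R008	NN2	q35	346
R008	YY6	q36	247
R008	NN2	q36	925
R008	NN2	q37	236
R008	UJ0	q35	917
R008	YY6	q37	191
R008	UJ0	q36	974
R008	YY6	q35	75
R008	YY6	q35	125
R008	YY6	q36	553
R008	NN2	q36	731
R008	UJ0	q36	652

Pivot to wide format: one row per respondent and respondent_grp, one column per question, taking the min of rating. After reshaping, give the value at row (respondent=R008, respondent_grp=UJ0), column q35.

Rows with respondent=R008, respondent_grp=UJ0 and question=q35: rating values are 562, 776, 917.
min(562, 776, 917) = 562.

562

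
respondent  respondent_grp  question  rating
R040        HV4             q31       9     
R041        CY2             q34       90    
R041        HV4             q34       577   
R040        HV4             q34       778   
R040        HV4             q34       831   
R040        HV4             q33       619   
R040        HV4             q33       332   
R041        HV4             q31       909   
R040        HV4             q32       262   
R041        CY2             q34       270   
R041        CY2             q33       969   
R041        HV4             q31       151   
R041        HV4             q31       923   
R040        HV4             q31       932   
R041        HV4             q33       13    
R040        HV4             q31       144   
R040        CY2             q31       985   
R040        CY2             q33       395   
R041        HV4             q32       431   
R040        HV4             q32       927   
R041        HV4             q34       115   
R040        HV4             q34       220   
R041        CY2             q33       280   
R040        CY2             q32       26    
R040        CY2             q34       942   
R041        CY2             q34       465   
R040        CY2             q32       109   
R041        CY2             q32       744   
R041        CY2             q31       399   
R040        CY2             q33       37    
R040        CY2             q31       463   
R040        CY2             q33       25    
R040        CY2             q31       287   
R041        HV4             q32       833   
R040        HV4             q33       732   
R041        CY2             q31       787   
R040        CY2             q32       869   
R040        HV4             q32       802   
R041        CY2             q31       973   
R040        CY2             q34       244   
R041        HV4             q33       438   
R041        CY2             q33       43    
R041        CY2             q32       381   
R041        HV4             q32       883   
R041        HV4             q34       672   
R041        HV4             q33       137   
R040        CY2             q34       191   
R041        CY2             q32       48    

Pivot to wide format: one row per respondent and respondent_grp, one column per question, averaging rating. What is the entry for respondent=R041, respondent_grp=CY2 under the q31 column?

Rows with respondent=R041, respondent_grp=CY2 and question=q31: rating values are 399, 787, 973.
(399 + 787 + 973) / 3 = 719.67.

719.67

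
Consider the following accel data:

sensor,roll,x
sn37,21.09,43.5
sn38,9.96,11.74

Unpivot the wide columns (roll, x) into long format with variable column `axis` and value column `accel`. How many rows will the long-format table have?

2 sensor values × 2 melted columns = 4 rows.

4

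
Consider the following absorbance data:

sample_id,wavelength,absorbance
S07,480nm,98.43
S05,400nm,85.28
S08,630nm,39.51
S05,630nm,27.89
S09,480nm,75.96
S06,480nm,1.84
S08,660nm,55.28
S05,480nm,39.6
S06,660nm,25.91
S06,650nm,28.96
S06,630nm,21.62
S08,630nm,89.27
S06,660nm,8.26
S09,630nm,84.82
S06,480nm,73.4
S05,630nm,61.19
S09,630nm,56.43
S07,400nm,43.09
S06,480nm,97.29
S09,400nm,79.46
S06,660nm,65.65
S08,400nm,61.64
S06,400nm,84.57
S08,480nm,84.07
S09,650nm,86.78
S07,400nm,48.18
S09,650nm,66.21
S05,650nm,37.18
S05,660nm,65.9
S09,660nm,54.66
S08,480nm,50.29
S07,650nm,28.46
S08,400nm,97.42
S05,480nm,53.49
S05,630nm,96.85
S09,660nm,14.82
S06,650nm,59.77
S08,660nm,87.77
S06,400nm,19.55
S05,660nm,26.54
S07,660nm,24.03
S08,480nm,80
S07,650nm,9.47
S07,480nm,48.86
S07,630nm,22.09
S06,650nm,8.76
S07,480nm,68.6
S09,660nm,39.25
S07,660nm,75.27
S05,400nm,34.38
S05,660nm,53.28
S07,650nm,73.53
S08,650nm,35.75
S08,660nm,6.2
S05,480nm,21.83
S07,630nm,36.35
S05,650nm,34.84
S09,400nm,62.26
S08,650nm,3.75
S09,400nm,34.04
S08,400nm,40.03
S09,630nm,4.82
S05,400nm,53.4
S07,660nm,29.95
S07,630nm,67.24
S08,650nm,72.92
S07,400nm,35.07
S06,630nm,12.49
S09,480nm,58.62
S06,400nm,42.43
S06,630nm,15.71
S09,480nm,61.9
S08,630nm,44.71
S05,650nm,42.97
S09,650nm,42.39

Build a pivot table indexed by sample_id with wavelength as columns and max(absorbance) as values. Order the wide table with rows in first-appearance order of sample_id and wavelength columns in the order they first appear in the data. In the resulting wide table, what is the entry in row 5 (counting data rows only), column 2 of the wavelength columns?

84.57

With rows in first-appearance order of sample_id, row 5 is sample_id=S06. wavelength columns in first-appearance order: 480nm, 400nm, 630nm, 660nm, 650nm; column 2 is 400nm.
Long rows with sample_id=S06, wavelength=400nm: max(84.57, 19.55, 42.43) = 84.57.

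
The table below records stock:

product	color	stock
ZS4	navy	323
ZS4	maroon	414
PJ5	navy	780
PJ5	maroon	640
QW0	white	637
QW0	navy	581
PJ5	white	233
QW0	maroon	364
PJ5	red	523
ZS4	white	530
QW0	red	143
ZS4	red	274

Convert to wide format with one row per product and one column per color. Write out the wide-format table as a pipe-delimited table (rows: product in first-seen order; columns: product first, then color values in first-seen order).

Columns: product plus the 4 distinct color values (navy, maroon, white, red).
For example, row ZS4 column navy takes stock=323 from the long row (ZS4, navy).

| product | navy | maroon | white | red |
| ZS4 | 323 | 414 | 530 | 274 |
| PJ5 | 780 | 640 | 233 | 523 |
| QW0 | 581 | 364 | 637 | 143 |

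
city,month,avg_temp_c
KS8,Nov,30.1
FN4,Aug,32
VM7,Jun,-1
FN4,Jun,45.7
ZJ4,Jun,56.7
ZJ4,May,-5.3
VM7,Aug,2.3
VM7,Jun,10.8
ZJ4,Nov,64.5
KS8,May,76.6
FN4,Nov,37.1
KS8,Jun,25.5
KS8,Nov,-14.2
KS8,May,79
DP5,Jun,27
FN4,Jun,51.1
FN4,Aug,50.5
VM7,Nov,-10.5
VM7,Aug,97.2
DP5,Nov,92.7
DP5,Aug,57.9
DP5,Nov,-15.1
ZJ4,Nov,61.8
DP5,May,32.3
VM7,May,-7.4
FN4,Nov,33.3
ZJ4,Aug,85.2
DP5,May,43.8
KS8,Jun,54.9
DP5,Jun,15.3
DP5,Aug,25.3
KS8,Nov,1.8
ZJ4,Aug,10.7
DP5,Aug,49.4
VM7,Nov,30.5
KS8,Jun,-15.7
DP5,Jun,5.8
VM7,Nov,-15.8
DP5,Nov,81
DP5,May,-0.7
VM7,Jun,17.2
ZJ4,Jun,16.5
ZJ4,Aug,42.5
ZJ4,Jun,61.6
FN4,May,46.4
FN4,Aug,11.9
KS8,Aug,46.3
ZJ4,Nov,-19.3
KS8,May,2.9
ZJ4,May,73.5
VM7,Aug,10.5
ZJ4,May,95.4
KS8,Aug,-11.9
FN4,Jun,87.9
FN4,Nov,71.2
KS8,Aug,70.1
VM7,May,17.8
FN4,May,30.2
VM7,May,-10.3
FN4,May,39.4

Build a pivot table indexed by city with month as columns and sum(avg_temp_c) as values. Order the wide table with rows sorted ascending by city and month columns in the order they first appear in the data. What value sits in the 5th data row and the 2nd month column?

138.4

With rows sorted ascending by city, row 5 is city=ZJ4. month columns in first-appearance order: Nov, Aug, Jun, May; column 2 is Aug.
Long rows with city=ZJ4, month=Aug: 85.2 + 10.7 + 42.5 = 138.4.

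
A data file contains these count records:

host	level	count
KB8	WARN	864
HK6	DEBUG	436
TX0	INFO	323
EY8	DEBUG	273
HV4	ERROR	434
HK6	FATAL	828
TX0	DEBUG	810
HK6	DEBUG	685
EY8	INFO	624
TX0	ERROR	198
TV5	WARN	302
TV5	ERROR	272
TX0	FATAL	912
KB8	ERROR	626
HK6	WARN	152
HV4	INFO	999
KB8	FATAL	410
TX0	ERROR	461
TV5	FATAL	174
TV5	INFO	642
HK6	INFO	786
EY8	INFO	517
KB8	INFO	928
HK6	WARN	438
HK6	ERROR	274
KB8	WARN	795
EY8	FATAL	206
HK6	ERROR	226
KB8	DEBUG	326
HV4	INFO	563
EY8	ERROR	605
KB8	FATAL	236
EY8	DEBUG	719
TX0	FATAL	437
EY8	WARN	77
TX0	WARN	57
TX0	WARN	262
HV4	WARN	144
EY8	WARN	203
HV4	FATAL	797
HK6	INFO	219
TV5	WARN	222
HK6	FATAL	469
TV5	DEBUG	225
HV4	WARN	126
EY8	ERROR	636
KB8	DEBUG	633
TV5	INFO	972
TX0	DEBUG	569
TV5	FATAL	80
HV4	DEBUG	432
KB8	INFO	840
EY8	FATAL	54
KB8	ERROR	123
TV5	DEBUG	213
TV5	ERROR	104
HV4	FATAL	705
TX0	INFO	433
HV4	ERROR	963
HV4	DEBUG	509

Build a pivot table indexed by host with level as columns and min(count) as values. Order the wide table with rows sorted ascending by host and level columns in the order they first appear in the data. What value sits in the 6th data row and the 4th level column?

With rows sorted ascending by host, row 6 is host=TX0. level columns in first-appearance order: WARN, DEBUG, INFO, ERROR, FATAL; column 4 is ERROR.
Long rows with host=TX0, level=ERROR: min(198, 461) = 198.

198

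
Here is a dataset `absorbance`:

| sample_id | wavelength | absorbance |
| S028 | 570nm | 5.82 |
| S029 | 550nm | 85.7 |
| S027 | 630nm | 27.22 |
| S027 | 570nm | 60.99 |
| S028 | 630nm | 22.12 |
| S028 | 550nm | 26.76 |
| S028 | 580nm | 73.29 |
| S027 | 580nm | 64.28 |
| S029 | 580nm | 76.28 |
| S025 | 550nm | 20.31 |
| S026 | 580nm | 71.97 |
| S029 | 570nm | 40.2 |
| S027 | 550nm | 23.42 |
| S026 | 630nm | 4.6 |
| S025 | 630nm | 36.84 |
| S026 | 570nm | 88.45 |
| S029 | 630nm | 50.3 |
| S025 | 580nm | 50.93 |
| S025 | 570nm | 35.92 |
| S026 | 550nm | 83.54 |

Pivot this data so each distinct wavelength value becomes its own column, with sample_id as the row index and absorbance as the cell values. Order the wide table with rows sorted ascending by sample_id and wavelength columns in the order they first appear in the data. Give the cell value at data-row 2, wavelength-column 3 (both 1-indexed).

With rows sorted ascending by sample_id, row 2 is sample_id=S026. wavelength columns in first-appearance order: 570nm, 550nm, 630nm, 580nm; column 3 is 630nm.
Long rows with sample_id=S026, wavelength=630nm: absorbance = 4.6.

4.6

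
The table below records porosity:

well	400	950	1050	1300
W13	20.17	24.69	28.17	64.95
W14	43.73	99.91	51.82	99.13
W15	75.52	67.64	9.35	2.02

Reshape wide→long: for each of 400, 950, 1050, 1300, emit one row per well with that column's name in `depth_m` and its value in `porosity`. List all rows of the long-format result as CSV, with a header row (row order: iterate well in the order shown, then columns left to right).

Each (well, column) pair becomes one row: 3 × 4 = 12 rows.
For example, (W13, 400) → porosity=20.17.

well,depth_m,porosity
W13,400,20.17
W13,950,24.69
W13,1050,28.17
W13,1300,64.95
W14,400,43.73
W14,950,99.91
W14,1050,51.82
W14,1300,99.13
W15,400,75.52
W15,950,67.64
W15,1050,9.35
W15,1300,2.02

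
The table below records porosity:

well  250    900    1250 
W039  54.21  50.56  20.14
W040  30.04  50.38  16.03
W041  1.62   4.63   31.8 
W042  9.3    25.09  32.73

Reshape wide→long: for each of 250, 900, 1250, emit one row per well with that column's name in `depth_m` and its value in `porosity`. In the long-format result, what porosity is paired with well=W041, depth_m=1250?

31.8

Unpivoting turns each (well, wide-column) pair into one long row.
The wide cell at row W041, column 1250 holds 31.8, so the long row (W041, 1250) has porosity=31.8.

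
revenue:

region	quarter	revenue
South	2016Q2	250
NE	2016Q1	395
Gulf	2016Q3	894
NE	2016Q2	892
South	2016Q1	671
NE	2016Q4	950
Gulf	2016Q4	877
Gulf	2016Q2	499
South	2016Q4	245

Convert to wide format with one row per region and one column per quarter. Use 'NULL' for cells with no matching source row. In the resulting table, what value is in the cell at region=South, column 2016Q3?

No long-format row has region=South and quarter=2016Q3, so the cell is NULL.

NULL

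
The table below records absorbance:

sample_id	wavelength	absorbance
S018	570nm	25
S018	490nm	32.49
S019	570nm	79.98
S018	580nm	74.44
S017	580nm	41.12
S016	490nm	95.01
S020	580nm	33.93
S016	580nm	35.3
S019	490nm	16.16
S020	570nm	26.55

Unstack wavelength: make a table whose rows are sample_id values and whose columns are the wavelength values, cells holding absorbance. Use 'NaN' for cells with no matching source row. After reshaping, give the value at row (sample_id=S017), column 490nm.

NaN

No long-format row has sample_id=S017 and wavelength=490nm, so the cell is NaN.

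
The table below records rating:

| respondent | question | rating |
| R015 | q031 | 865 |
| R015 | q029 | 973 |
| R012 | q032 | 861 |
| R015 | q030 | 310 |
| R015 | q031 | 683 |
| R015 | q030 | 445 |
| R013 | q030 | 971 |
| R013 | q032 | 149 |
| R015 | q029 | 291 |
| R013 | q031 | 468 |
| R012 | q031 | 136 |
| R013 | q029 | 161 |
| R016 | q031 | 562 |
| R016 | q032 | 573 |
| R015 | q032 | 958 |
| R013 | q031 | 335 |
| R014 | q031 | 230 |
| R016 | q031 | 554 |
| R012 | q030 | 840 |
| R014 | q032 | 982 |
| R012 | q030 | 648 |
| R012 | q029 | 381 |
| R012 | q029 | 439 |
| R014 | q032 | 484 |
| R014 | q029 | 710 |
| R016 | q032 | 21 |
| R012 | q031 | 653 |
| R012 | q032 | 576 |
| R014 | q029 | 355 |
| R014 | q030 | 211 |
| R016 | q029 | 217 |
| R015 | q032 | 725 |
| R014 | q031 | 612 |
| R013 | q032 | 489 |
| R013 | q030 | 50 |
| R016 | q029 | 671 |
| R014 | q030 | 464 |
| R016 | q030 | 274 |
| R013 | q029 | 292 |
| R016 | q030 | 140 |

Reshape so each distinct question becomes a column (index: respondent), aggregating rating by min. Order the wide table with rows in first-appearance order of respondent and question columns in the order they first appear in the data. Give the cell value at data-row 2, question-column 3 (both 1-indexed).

With rows in first-appearance order of respondent, row 2 is respondent=R012. question columns in first-appearance order: q031, q029, q032, q030; column 3 is q032.
Long rows with respondent=R012, question=q032: min(861, 576) = 576.

576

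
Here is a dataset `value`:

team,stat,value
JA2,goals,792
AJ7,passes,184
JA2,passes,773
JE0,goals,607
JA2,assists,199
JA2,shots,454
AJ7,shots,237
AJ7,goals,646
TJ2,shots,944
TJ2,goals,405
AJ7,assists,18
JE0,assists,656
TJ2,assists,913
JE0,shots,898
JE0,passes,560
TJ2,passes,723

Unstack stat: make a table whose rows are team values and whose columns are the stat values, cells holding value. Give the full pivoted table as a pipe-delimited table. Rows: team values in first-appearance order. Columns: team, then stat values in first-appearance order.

Columns: team plus the 4 distinct stat values (goals, passes, assists, shots).
For example, row JA2 column goals takes value=792 from the long row (JA2, goals).

| team | goals | passes | assists | shots |
| JA2 | 792 | 773 | 199 | 454 |
| AJ7 | 646 | 184 | 18 | 237 |
| JE0 | 607 | 560 | 656 | 898 |
| TJ2 | 405 | 723 | 913 | 944 |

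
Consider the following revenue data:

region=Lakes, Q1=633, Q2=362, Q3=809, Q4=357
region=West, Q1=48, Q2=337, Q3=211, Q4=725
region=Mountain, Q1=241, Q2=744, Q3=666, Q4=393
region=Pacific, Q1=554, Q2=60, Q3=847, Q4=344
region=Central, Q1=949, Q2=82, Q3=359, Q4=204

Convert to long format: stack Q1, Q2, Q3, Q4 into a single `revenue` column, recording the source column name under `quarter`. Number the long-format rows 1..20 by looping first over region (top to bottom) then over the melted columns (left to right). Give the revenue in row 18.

20 rows total (5 × 4). Row 18: index ⌊(18-1)/4⌋ = 4 into region → Central; (18-1) mod 4 = 1 into the melted columns → Q2.
So row 18 is (Central, Q2, 82); revenue = 82.

82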